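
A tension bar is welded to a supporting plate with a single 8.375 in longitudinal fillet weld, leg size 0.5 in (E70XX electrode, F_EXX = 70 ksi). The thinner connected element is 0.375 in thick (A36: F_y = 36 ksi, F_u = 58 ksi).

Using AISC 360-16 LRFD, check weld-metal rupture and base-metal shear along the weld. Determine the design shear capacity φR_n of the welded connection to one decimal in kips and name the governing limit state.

67.8 kips (base-metal shear governs)

Weld metal: throat = 0.707×0.5 = 0.3535 in, L = 8.375 in. φR_n = 0.75 × 0.6 × 70 × 0.3535 × 8.375 = 93.3 kips.
Base metal shear (0.375 in plate): yield φR_n = 1.0×0.6×36×0.375×8.375 = 67.8 kips; rupture φR_n = 0.75×0.6×58×0.375×8.375 = 82.0 kips; take 67.8 kips (yield).
Governing: min(93.3, 67.8) = 67.8 kips → base-metal shear.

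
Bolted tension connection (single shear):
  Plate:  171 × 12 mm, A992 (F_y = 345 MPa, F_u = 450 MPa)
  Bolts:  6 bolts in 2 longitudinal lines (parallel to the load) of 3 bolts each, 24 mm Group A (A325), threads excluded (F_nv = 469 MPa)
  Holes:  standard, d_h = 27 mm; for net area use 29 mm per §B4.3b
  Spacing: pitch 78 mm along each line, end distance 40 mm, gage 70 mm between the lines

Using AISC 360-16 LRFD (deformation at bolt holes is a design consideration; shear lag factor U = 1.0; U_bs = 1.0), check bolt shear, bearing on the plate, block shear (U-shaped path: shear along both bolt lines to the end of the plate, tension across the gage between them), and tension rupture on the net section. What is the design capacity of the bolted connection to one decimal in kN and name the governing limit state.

457.7 kN (net-section rupture governs)

Bolt shear: A_b = π(24)²/4 = 452.39 mm². φR_n = 0.75 × 469 × 452.39 × 6 × 1 = 954.8 kN.
Bearing (12 mm plate, F_u = 450 MPa): end bolts L_c = 40 − 27/2 = 26.5, R_n = min(1.2×26.5×12×450, 2.4×24×12×450) = 171.72 kN/bolt; interior L_c = 78 − 27 = 51, R_n = 311.04 kN/bolt. φR_n = 0.75 × (2×171.72 + 4×311.04) = 1190.7 kN.
Block shear: shear path 2×[40+2×78] = 2×196 mm, A_gv = 4704, A_nv = 2×(196 − 2.5×29)×12 = 2964 mm²; tension across gage: (70 − 1×29)×12 = 492 mm². R_n = min(0.6×450×2964, 0.6×345×4704) + 1.0×450×492 = min(800.28, 973.73) + 221.4 = 1021.7 kN. φR_n = 0.75 × 1021.7 = 766.3 kN.
Tension rupture (net): A_n = (171 − 2×29)×12 = 1356 mm² (U = 1.0, A_e = A_n). φR_n = 0.75 × 450 × 1356 = 457.7 kN.
Governing: min(954.8, 1190.7, 766.3, 457.7) = 457.7 kN → net-section rupture.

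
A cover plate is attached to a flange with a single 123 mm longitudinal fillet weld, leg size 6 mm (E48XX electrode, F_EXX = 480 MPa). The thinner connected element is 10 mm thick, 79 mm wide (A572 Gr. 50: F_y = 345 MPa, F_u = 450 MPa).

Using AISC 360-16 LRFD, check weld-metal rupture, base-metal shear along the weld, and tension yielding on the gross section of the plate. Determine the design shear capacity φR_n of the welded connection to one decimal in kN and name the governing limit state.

Weld metal: throat = 0.707×6 = 4.242 mm, L = 123 mm. φR_n = 0.75 × 0.6 × 480 × 4.242 × 123 = 112.7 kN.
Base metal shear (10 mm plate): yield φR_n = 1.0×0.6×345×10×123 = 254.6 kN; rupture φR_n = 0.75×0.6×450×10×123 = 249.1 kN; take 249.1 kN (rupture).
Tension yield (gross): A_g = 79×10 = 790 mm². φR_n = 0.90 × 345 × 790 = 245.3 kN.
Governing: min(112.7, 249.1, 245.3) = 112.7 kN → weld metal.

112.7 kN (weld metal governs)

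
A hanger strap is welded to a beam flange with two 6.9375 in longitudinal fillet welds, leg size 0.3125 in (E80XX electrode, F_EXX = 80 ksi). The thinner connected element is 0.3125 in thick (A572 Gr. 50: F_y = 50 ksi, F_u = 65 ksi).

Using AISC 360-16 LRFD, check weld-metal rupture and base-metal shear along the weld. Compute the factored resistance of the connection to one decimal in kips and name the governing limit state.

110.4 kips (weld metal governs)

Weld metal: throat = 0.707×0.3125 = 0.22094 in, L = 2×6.9375 = 13.875 in. φR_n = 0.75 × 0.6 × 80 × 0.22094 × 13.875 = 110.4 kips.
Base metal shear (0.3125 in plate): yield φR_n = 1.0×0.6×50×0.3125×13.875 = 130.1 kips; rupture φR_n = 0.75×0.6×65×0.3125×13.875 = 126.8 kips; take 126.8 kips (rupture).
Governing: min(110.4, 126.8) = 110.4 kips → weld metal.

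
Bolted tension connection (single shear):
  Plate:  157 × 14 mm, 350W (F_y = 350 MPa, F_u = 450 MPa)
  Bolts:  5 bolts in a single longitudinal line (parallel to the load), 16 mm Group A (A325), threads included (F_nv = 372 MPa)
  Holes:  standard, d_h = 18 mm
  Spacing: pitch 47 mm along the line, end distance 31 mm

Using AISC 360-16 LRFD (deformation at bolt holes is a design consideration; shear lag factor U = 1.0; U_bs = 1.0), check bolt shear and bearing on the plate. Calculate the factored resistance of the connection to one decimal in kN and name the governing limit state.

280.5 kN (bolt shear governs)

Bolt shear: A_b = π(16)²/4 = 201.06 mm². φR_n = 0.75 × 372 × 201.06 × 5 × 1 = 280.5 kN.
Bearing (14 mm plate, F_u = 450 MPa): end bolts L_c = 31 − 18/2 = 22, R_n = min(1.2×22×14×450, 2.4×16×14×450) = 166.32 kN/bolt; interior L_c = 47 − 18 = 29, R_n = 219.24 kN/bolt. φR_n = 0.75 × (1×166.32 + 4×219.24) = 782.5 kN.
Governing: min(280.5, 782.5) = 280.5 kN → bolt shear.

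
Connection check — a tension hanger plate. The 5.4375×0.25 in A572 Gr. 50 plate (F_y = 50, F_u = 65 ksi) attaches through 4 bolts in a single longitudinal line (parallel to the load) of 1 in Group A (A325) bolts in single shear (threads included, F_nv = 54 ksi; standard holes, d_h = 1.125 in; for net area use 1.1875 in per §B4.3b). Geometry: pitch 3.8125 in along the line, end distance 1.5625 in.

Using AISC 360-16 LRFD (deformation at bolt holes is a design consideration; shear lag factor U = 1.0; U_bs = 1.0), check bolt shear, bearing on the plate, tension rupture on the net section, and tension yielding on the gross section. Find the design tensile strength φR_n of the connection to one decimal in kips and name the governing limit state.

51.8 kips (net-section rupture governs)

Bolt shear: A_b = π(1)²/4 = 0.7854 in². φR_n = 0.75 × 54 × 0.7854 × 4 × 1 = 127.2 kips.
Bearing (0.25 in plate, F_u = 65 ksi): end bolts L_c = 1.5625 − 1.125/2 = 1, R_n = min(1.2×1×0.25×65, 2.4×1×0.25×65) = 19.5 kips/bolt; interior L_c = 3.8125 − 1.125 = 2.6875, R_n = 39 kips/bolt. φR_n = 0.75 × (1×19.5 + 3×39) = 102.4 kips.
Tension rupture (net): A_n = (5.4375 − 1×1.1875)×0.25 = 1.0625 in² (U = 1.0, A_e = A_n). φR_n = 0.75 × 65 × 1.0625 = 51.8 kips.
Tension yield (gross): A_g = 5.4375×0.25 = 1.3594 in². φR_n = 0.90 × 50 × 1.3594 = 61.2 kips.
Governing: min(127.2, 102.4, 51.8, 61.2) = 51.8 kips → net-section rupture.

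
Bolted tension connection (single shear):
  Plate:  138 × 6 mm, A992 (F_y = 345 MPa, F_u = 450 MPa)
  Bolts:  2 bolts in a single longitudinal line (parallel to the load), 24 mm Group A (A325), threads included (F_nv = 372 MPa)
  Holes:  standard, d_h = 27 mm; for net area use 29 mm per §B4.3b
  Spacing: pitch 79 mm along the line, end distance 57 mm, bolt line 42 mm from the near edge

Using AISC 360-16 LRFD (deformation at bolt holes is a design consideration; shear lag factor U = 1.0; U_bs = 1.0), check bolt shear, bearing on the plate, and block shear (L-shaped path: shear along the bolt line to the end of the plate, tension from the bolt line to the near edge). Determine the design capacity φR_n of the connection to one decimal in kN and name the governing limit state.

168.1 kN (block shear governs)

Bolt shear: A_b = π(24)²/4 = 452.39 mm². φR_n = 0.75 × 372 × 452.39 × 2 × 1 = 252.4 kN.
Bearing (6 mm plate, F_u = 450 MPa): end bolts L_c = 57 − 27/2 = 43.5, R_n = min(1.2×43.5×6×450, 2.4×24×6×450) = 140.94 kN/bolt; interior L_c = 79 − 27 = 52, R_n = 155.52 kN/bolt. φR_n = 0.75 × (1×140.94 + 1×155.52) = 222.3 kN.
Block shear: shear path 1×[57+1×79] = 1×136 mm, A_gv = 816, A_nv = 1×(136 − 1.5×29)×6 = 555 mm²; tension to near edge: (42 − 0.5×29)×6 = 165 mm². R_n = min(0.6×450×555, 0.6×345×816) + 1.0×450×165 = min(149.85, 168.91) + 74.25 = 224.1 kN. φR_n = 0.75 × 224.1 = 168.1 kN.
Governing: min(252.4, 222.3, 168.1) = 168.1 kN → block shear.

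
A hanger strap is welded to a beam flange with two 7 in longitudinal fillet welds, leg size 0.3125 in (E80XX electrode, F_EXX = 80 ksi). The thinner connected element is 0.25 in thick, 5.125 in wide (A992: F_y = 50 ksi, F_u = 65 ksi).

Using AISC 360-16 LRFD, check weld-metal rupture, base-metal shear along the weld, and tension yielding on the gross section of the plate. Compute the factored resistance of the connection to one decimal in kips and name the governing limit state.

Weld metal: throat = 0.707×0.3125 = 0.22094 in, L = 2×7 = 14 in. φR_n = 0.75 × 0.6 × 80 × 0.22094 × 14 = 111.4 kips.
Base metal shear (0.25 in plate): yield φR_n = 1.0×0.6×50×0.25×14 = 105.0 kips; rupture φR_n = 0.75×0.6×65×0.25×14 = 102.4 kips; take 102.4 kips (rupture).
Tension yield (gross): A_g = 5.125×0.25 = 1.2813 in². φR_n = 0.90 × 50 × 1.2813 = 57.7 kips.
Governing: min(111.4, 102.4, 57.7) = 57.7 kips → gross-section yield.

57.7 kips (gross-section yield governs)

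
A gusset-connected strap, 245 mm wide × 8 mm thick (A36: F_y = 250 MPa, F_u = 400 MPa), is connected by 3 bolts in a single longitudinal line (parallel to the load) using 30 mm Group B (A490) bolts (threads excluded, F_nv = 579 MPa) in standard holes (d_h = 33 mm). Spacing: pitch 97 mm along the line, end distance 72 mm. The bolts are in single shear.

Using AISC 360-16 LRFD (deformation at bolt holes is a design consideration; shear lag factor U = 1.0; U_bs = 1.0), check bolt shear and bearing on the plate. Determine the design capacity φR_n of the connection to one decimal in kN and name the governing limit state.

Bolt shear: A_b = π(30)²/4 = 706.86 mm². φR_n = 0.75 × 579 × 706.86 × 3 × 1 = 920.9 kN.
Bearing (8 mm plate, F_u = 400 MPa): end bolts L_c = 72 − 33/2 = 55.5, R_n = min(1.2×55.5×8×400, 2.4×30×8×400) = 213.12 kN/bolt; interior L_c = 97 − 33 = 64, R_n = 230.4 kN/bolt. φR_n = 0.75 × (1×213.12 + 2×230.4) = 505.4 kN.
Governing: min(920.9, 505.4) = 505.4 kN → bearing.

505.4 kN (bearing governs)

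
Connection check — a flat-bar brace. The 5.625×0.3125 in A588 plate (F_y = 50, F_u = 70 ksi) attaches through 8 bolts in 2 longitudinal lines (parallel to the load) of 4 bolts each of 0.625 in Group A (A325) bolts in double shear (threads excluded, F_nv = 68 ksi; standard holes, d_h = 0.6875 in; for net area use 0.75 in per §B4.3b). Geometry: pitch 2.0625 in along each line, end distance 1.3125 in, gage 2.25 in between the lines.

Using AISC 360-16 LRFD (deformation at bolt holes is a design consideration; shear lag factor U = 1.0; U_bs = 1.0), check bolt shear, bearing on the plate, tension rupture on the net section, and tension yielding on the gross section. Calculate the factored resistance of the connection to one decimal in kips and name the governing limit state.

Bolt shear: A_b = π(0.625)²/4 = 0.3068 in². φR_n = 0.75 × 68 × 0.3068 × 8 × 2 = 250.3 kips.
Bearing (0.3125 in plate, F_u = 70 ksi): end bolts L_c = 1.3125 − 0.6875/2 = 0.96875, R_n = min(1.2×0.96875×0.3125×70, 2.4×0.625×0.3125×70) = 25.43 kips/bolt; interior L_c = 2.0625 − 0.6875 = 1.375, R_n = 32.813 kips/bolt. φR_n = 0.75 × (2×25.43 + 6×32.813) = 185.8 kips.
Tension rupture (net): A_n = (5.625 − 2×0.75)×0.3125 = 1.2891 in² (U = 1.0, A_e = A_n). φR_n = 0.75 × 70 × 1.2891 = 67.7 kips.
Tension yield (gross): A_g = 5.625×0.3125 = 1.7578 in². φR_n = 0.90 × 50 × 1.7578 = 79.1 kips.
Governing: min(250.3, 185.8, 67.7, 79.1) = 67.7 kips → net-section rupture.

67.7 kips (net-section rupture governs)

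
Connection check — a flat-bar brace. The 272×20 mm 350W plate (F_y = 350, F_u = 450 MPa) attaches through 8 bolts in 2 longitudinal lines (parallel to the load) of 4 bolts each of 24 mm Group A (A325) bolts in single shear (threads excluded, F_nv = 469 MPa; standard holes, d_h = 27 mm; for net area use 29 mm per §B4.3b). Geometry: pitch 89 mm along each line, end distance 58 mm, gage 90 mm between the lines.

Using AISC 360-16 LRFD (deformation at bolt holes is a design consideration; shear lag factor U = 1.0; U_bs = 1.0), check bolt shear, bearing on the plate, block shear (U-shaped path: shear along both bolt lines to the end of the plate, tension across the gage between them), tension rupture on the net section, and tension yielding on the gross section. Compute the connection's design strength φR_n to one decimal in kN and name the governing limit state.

1273.0 kN (bolt shear governs)

Bolt shear: A_b = π(24)²/4 = 452.39 mm². φR_n = 0.75 × 469 × 452.39 × 8 × 1 = 1273.0 kN.
Bearing (20 mm plate, F_u = 450 MPa): end bolts L_c = 58 − 27/2 = 44.5, R_n = min(1.2×44.5×20×450, 2.4×24×20×450) = 480.6 kN/bolt; interior L_c = 89 − 27 = 62, R_n = 518.4 kN/bolt. φR_n = 0.75 × (2×480.6 + 6×518.4) = 3053.7 kN.
Block shear: shear path 2×[58+3×89] = 2×325 mm, A_gv = 13000, A_nv = 2×(325 − 3.5×29)×20 = 8940 mm²; tension across gage: (90 − 1×29)×20 = 1220 mm². R_n = min(0.6×450×8940, 0.6×350×13000) + 1.0×450×1220 = min(2413.8, 2730) + 549 = 2962.8 kN. φR_n = 0.75 × 2962.8 = 2222.1 kN.
Tension rupture (net): A_n = (272 − 2×29)×20 = 4280 mm² (U = 1.0, A_e = A_n). φR_n = 0.75 × 450 × 4280 = 1444.5 kN.
Tension yield (gross): A_g = 272×20 = 5440 mm². φR_n = 0.90 × 350 × 5440 = 1713.6 kN.
Governing: min(1273.0, 3053.7, 2222.1, 1444.5, 1713.6) = 1273.0 kN → bolt shear.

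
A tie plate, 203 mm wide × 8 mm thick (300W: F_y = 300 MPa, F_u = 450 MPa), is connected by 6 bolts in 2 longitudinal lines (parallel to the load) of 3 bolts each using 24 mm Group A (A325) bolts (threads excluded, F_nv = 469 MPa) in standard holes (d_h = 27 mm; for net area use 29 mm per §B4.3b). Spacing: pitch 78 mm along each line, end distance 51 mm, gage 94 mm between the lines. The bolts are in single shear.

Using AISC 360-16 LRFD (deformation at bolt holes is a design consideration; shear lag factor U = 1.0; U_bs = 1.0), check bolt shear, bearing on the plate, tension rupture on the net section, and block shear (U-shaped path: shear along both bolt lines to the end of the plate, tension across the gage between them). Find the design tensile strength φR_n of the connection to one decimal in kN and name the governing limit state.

391.5 kN (net-section rupture governs)

Bolt shear: A_b = π(24)²/4 = 452.39 mm². φR_n = 0.75 × 469 × 452.39 × 6 × 1 = 954.8 kN.
Bearing (8 mm plate, F_u = 450 MPa): end bolts L_c = 51 − 27/2 = 37.5, R_n = min(1.2×37.5×8×450, 2.4×24×8×450) = 162 kN/bolt; interior L_c = 78 − 27 = 51, R_n = 207.36 kN/bolt. φR_n = 0.75 × (2×162 + 4×207.36) = 865.1 kN.
Tension rupture (net): A_n = (203 − 2×29)×8 = 1160 mm² (U = 1.0, A_e = A_n). φR_n = 0.75 × 450 × 1160 = 391.5 kN.
Block shear: shear path 2×[51+2×78] = 2×207 mm, A_gv = 3312, A_nv = 2×(207 − 2.5×29)×8 = 2152 mm²; tension across gage: (94 − 1×29)×8 = 520 mm². R_n = min(0.6×450×2152, 0.6×300×3312) + 1.0×450×520 = min(581.04, 596.16) + 234 = 815.04 kN. φR_n = 0.75 × 815.04 = 611.3 kN.
Governing: min(954.8, 865.1, 391.5, 611.3) = 391.5 kN → net-section rupture.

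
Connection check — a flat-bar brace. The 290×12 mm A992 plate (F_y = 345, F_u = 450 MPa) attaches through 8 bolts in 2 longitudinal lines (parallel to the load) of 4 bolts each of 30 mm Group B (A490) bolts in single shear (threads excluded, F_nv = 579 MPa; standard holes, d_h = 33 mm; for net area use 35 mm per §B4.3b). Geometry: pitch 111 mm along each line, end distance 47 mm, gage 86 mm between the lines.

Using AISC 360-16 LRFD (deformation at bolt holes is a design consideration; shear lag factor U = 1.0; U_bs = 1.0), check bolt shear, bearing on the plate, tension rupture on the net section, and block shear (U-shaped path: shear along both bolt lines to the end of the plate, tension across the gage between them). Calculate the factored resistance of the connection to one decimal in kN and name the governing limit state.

Bolt shear: A_b = π(30)²/4 = 706.86 mm². φR_n = 0.75 × 579 × 706.86 × 8 × 1 = 2455.6 kN.
Bearing (12 mm plate, F_u = 450 MPa): end bolts L_c = 47 − 33/2 = 30.5, R_n = min(1.2×30.5×12×450, 2.4×30×12×450) = 197.64 kN/bolt; interior L_c = 111 − 33 = 78, R_n = 388.8 kN/bolt. φR_n = 0.75 × (2×197.64 + 6×388.8) = 2046.1 kN.
Tension rupture (net): A_n = (290 − 2×35)×12 = 2640 mm² (U = 1.0, A_e = A_n). φR_n = 0.75 × 450 × 2640 = 891.0 kN.
Block shear: shear path 2×[47+3×111] = 2×380 mm, A_gv = 9120, A_nv = 2×(380 − 3.5×35)×12 = 6180 mm²; tension across gage: (86 − 1×35)×12 = 612 mm². R_n = min(0.6×450×6180, 0.6×345×9120) + 1.0×450×612 = min(1668.6, 1887.8) + 275.4 = 1944 kN. φR_n = 0.75 × 1944 = 1458.0 kN.
Governing: min(2455.6, 2046.1, 891.0, 1458.0) = 891.0 kN → net-section rupture.

891.0 kN (net-section rupture governs)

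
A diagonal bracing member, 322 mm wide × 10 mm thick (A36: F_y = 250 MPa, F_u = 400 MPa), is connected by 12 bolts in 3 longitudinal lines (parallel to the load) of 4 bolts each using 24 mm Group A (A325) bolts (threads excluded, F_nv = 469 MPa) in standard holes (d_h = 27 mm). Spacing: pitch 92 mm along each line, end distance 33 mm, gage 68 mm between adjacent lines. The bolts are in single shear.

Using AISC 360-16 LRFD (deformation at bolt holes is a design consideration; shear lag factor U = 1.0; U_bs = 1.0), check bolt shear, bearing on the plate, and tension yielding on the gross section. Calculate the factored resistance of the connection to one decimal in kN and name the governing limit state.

724.5 kN (gross-section yield governs)

Bolt shear: A_b = π(24)²/4 = 452.39 mm². φR_n = 0.75 × 469 × 452.39 × 12 × 1 = 1909.5 kN.
Bearing (10 mm plate, F_u = 400 MPa): end bolts L_c = 33 − 27/2 = 19.5, R_n = min(1.2×19.5×10×400, 2.4×24×10×400) = 93.6 kN/bolt; interior L_c = 92 − 27 = 65, R_n = 230.4 kN/bolt. φR_n = 0.75 × (3×93.6 + 9×230.4) = 1765.8 kN.
Tension yield (gross): A_g = 322×10 = 3220 mm². φR_n = 0.90 × 250 × 3220 = 724.5 kN.
Governing: min(1909.5, 1765.8, 724.5) = 724.5 kN → gross-section yield.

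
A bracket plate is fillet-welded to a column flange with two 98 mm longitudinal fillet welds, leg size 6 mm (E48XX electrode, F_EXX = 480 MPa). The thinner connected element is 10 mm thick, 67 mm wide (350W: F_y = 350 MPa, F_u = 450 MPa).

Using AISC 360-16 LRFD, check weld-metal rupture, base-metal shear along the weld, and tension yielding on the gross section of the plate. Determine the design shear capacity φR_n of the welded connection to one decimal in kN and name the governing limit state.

179.6 kN (weld metal governs)

Weld metal: throat = 0.707×6 = 4.242 mm, L = 2×98 = 196 mm. φR_n = 0.75 × 0.6 × 480 × 4.242 × 196 = 179.6 kN.
Base metal shear (10 mm plate): yield φR_n = 1.0×0.6×350×10×196 = 411.6 kN; rupture φR_n = 0.75×0.6×450×10×196 = 396.9 kN; take 396.9 kN (rupture).
Tension yield (gross): A_g = 67×10 = 670 mm². φR_n = 0.90 × 350 × 670 = 211.1 kN.
Governing: min(179.6, 396.9, 211.1) = 179.6 kN → weld metal.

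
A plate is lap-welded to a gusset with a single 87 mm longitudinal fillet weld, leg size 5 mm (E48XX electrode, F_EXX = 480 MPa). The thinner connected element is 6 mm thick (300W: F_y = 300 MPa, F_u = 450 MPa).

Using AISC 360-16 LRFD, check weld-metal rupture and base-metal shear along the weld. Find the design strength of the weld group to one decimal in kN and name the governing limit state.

Weld metal: throat = 0.707×5 = 3.535 mm, L = 87 mm. φR_n = 0.75 × 0.6 × 480 × 3.535 × 87 = 66.4 kN.
Base metal shear (6 mm plate): yield φR_n = 1.0×0.6×300×6×87 = 94.0 kN; rupture φR_n = 0.75×0.6×450×6×87 = 105.7 kN; take 94.0 kN (yield).
Governing: min(66.4, 94.0) = 66.4 kN → weld metal.

66.4 kN (weld metal governs)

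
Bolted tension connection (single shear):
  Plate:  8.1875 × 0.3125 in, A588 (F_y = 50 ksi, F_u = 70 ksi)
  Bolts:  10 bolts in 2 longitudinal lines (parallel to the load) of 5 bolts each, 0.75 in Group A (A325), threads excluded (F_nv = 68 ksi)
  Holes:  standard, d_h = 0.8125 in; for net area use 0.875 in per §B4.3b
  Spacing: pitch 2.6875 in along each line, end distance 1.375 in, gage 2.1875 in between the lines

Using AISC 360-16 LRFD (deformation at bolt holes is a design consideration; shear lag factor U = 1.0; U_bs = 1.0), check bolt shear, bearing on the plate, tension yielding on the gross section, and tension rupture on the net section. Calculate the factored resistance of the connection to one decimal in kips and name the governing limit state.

Bolt shear: A_b = π(0.75)²/4 = 0.44179 in². φR_n = 0.75 × 68 × 0.44179 × 10 × 1 = 225.3 kips.
Bearing (0.3125 in plate, F_u = 70 ksi): end bolts L_c = 1.375 − 0.8125/2 = 0.96875, R_n = min(1.2×0.96875×0.3125×70, 2.4×0.75×0.3125×70) = 25.43 kips/bolt; interior L_c = 2.6875 − 0.8125 = 1.875, R_n = 39.375 kips/bolt. φR_n = 0.75 × (2×25.43 + 8×39.375) = 274.4 kips.
Tension yield (gross): A_g = 8.1875×0.3125 = 2.5586 in². φR_n = 0.90 × 50 × 2.5586 = 115.1 kips.
Tension rupture (net): A_n = (8.1875 − 2×0.875)×0.3125 = 2.0117 in² (U = 1.0, A_e = A_n). φR_n = 0.75 × 70 × 2.0117 = 105.6 kips.
Governing: min(225.3, 274.4, 115.1, 105.6) = 105.6 kips → net-section rupture.

105.6 kips (net-section rupture governs)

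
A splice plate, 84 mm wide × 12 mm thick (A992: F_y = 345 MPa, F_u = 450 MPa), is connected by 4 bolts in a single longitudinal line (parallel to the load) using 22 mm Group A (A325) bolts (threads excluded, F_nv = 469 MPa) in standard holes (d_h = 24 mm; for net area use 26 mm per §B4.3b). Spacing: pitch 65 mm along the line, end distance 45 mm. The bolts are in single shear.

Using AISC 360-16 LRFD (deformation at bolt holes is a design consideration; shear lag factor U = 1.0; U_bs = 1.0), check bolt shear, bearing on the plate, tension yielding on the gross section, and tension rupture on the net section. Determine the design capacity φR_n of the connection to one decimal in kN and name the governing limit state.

234.9 kN (net-section rupture governs)

Bolt shear: A_b = π(22)²/4 = 380.13 mm². φR_n = 0.75 × 469 × 380.13 × 4 × 1 = 534.8 kN.
Bearing (12 mm plate, F_u = 450 MPa): end bolts L_c = 45 − 24/2 = 33, R_n = min(1.2×33×12×450, 2.4×22×12×450) = 213.84 kN/bolt; interior L_c = 65 − 24 = 41, R_n = 265.68 kN/bolt. φR_n = 0.75 × (1×213.84 + 3×265.68) = 758.2 kN.
Tension yield (gross): A_g = 84×12 = 1008 mm². φR_n = 0.90 × 345 × 1008 = 313.0 kN.
Tension rupture (net): A_n = (84 − 1×26)×12 = 696 mm² (U = 1.0, A_e = A_n). φR_n = 0.75 × 450 × 696 = 234.9 kN.
Governing: min(534.8, 758.2, 313.0, 234.9) = 234.9 kN → net-section rupture.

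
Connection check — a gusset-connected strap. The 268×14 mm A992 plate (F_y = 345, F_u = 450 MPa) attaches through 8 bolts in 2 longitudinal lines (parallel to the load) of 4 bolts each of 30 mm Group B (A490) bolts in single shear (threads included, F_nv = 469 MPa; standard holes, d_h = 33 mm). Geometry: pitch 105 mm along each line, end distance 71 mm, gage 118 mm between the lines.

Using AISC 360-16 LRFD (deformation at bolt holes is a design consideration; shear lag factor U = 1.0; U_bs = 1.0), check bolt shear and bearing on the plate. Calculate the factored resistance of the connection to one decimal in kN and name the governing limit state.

1989.1 kN (bolt shear governs)

Bolt shear: A_b = π(30)²/4 = 706.86 mm². φR_n = 0.75 × 469 × 706.86 × 8 × 1 = 1989.1 kN.
Bearing (14 mm plate, F_u = 450 MPa): end bolts L_c = 71 − 33/2 = 54.5, R_n = min(1.2×54.5×14×450, 2.4×30×14×450) = 412.02 kN/bolt; interior L_c = 105 − 33 = 72, R_n = 453.6 kN/bolt. φR_n = 0.75 × (2×412.02 + 6×453.6) = 2659.2 kN.
Governing: min(1989.1, 2659.2) = 1989.1 kN → bolt shear.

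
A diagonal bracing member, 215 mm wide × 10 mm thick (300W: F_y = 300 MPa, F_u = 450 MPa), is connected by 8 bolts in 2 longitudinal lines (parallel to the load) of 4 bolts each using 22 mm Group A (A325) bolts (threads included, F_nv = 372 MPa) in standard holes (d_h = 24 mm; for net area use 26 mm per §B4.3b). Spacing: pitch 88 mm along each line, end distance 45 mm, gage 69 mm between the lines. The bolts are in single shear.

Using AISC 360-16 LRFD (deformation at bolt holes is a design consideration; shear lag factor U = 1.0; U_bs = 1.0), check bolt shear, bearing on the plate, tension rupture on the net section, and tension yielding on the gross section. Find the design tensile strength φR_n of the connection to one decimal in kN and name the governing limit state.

Bolt shear: A_b = π(22)²/4 = 380.13 mm². φR_n = 0.75 × 372 × 380.13 × 8 × 1 = 848.5 kN.
Bearing (10 mm plate, F_u = 450 MPa): end bolts L_c = 45 − 24/2 = 33, R_n = min(1.2×33×10×450, 2.4×22×10×450) = 178.2 kN/bolt; interior L_c = 88 − 24 = 64, R_n = 237.6 kN/bolt. φR_n = 0.75 × (2×178.2 + 6×237.6) = 1336.5 kN.
Tension rupture (net): A_n = (215 − 2×26)×10 = 1630 mm² (U = 1.0, A_e = A_n). φR_n = 0.75 × 450 × 1630 = 550.1 kN.
Tension yield (gross): A_g = 215×10 = 2150 mm². φR_n = 0.90 × 300 × 2150 = 580.5 kN.
Governing: min(848.5, 1336.5, 550.1, 580.5) = 550.1 kN → net-section rupture.

550.1 kN (net-section rupture governs)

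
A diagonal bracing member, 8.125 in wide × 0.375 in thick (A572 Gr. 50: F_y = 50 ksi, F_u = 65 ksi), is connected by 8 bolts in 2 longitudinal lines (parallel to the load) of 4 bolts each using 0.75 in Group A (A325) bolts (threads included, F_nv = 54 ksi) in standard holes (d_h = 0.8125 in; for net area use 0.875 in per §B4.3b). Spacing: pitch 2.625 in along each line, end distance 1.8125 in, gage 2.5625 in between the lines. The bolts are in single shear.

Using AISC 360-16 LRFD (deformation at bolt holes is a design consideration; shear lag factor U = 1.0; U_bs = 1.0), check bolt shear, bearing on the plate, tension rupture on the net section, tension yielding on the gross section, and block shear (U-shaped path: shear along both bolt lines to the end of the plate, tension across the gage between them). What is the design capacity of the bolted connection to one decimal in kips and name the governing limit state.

116.5 kips (net-section rupture governs)

Bolt shear: A_b = π(0.75)²/4 = 0.44179 in². φR_n = 0.75 × 54 × 0.44179 × 8 × 1 = 143.1 kips.
Bearing (0.375 in plate, F_u = 65 ksi): end bolts L_c = 1.8125 − 0.8125/2 = 1.40625, R_n = min(1.2×1.40625×0.375×65, 2.4×0.75×0.375×65) = 41.133 kips/bolt; interior L_c = 2.625 − 0.8125 = 1.8125, R_n = 43.875 kips/bolt. φR_n = 0.75 × (2×41.133 + 6×43.875) = 259.1 kips.
Tension rupture (net): A_n = (8.125 − 2×0.875)×0.375 = 2.3906 in² (U = 1.0, A_e = A_n). φR_n = 0.75 × 65 × 2.3906 = 116.5 kips.
Tension yield (gross): A_g = 8.125×0.375 = 3.0469 in². φR_n = 0.90 × 50 × 3.0469 = 137.1 kips.
Block shear: shear path 2×[1.8125+3×2.625] = 2×9.6875 in, A_gv = 7.2656, A_nv = 2×(9.6875 − 3.5×0.875)×0.375 = 4.9688 in²; tension across gage: (2.5625 − 1×0.875)×0.375 = 0.63281 in². R_n = min(0.6×65×4.9688, 0.6×50×7.2656) + 1.0×65×0.63281 = min(193.78, 217.97) + 41.133 = 234.91 kips. φR_n = 0.75 × 234.91 = 176.2 kips.
Governing: min(143.1, 259.1, 116.5, 137.1, 176.2) = 116.5 kips → net-section rupture.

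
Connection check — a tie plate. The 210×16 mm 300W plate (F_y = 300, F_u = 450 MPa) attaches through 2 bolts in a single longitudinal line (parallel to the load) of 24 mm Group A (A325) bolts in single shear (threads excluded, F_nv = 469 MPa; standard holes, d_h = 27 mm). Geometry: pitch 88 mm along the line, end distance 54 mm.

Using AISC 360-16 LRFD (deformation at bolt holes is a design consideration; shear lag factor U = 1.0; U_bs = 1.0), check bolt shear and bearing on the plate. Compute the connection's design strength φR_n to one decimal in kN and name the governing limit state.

318.3 kN (bolt shear governs)

Bolt shear: A_b = π(24)²/4 = 452.39 mm². φR_n = 0.75 × 469 × 452.39 × 2 × 1 = 318.3 kN.
Bearing (16 mm plate, F_u = 450 MPa): end bolts L_c = 54 − 27/2 = 40.5, R_n = min(1.2×40.5×16×450, 2.4×24×16×450) = 349.92 kN/bolt; interior L_c = 88 − 27 = 61, R_n = 414.72 kN/bolt. φR_n = 0.75 × (1×349.92 + 1×414.72) = 573.5 kN.
Governing: min(318.3, 573.5) = 318.3 kN → bolt shear.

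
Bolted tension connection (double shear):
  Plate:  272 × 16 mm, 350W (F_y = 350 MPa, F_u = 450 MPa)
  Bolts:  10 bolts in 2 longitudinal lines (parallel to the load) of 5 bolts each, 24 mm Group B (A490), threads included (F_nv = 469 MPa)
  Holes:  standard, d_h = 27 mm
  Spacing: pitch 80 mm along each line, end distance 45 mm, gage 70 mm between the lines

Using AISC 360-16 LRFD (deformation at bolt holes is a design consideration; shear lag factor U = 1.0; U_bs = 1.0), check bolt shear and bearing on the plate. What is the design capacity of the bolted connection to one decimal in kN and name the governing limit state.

Bolt shear: A_b = π(24)²/4 = 452.39 mm². φR_n = 0.75 × 469 × 452.39 × 10 × 2 = 3182.6 kN.
Bearing (16 mm plate, F_u = 450 MPa): end bolts L_c = 45 − 27/2 = 31.5, R_n = min(1.2×31.5×16×450, 2.4×24×16×450) = 272.16 kN/bolt; interior L_c = 80 − 27 = 53, R_n = 414.72 kN/bolt. φR_n = 0.75 × (2×272.16 + 8×414.72) = 2896.6 kN.
Governing: min(3182.6, 2896.6) = 2896.6 kN → bearing.

2896.6 kN (bearing governs)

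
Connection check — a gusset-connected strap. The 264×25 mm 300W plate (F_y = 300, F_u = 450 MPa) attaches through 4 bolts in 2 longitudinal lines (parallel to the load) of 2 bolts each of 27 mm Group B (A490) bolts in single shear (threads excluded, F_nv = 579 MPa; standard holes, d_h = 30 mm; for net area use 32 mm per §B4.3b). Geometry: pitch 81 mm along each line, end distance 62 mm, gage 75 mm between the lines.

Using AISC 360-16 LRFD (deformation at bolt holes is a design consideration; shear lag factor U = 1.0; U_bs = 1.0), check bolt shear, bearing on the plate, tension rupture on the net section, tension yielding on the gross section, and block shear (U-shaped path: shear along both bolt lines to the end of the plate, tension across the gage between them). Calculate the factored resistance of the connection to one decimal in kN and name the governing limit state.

Bolt shear: A_b = π(27)²/4 = 572.56 mm². φR_n = 0.75 × 579 × 572.56 × 4 × 1 = 994.5 kN.
Bearing (25 mm plate, F_u = 450 MPa): end bolts L_c = 62 − 30/2 = 47, R_n = min(1.2×47×25×450, 2.4×27×25×450) = 634.5 kN/bolt; interior L_c = 81 − 30 = 51, R_n = 688.5 kN/bolt. φR_n = 0.75 × (2×634.5 + 2×688.5) = 1984.5 kN.
Tension rupture (net): A_n = (264 − 2×32)×25 = 5000 mm² (U = 1.0, A_e = A_n). φR_n = 0.75 × 450 × 5000 = 1687.5 kN.
Tension yield (gross): A_g = 264×25 = 6600 mm². φR_n = 0.90 × 300 × 6600 = 1782.0 kN.
Block shear: shear path 2×[62+1×81] = 2×143 mm, A_gv = 7150, A_nv = 2×(143 − 1.5×32)×25 = 4750 mm²; tension across gage: (75 − 1×32)×25 = 1075 mm². R_n = min(0.6×450×4750, 0.6×300×7150) + 1.0×450×1075 = min(1282.5, 1287) + 483.75 = 1766.3 kN. φR_n = 0.75 × 1766.3 = 1324.7 kN.
Governing: min(994.5, 1984.5, 1687.5, 1782.0, 1324.7) = 994.5 kN → bolt shear.

994.5 kN (bolt shear governs)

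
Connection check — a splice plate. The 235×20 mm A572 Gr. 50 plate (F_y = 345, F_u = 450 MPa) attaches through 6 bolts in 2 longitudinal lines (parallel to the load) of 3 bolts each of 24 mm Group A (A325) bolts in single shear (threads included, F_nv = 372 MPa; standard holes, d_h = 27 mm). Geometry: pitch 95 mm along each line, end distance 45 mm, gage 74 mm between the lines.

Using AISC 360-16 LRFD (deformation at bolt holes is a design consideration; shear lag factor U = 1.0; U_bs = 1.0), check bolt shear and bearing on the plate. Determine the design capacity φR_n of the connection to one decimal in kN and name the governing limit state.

757.3 kN (bolt shear governs)

Bolt shear: A_b = π(24)²/4 = 452.39 mm². φR_n = 0.75 × 372 × 452.39 × 6 × 1 = 757.3 kN.
Bearing (20 mm plate, F_u = 450 MPa): end bolts L_c = 45 − 27/2 = 31.5, R_n = min(1.2×31.5×20×450, 2.4×24×20×450) = 340.2 kN/bolt; interior L_c = 95 − 27 = 68, R_n = 518.4 kN/bolt. φR_n = 0.75 × (2×340.2 + 4×518.4) = 2065.5 kN.
Governing: min(757.3, 2065.5) = 757.3 kN → bolt shear.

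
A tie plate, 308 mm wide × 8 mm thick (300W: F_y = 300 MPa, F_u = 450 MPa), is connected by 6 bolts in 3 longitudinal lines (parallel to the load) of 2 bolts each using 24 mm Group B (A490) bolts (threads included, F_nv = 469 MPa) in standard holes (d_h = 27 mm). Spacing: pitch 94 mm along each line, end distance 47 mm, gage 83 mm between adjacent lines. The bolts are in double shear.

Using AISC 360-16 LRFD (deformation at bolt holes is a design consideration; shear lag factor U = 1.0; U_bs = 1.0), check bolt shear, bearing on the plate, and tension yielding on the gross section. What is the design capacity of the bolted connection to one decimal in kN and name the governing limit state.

Bolt shear: A_b = π(24)²/4 = 452.39 mm². φR_n = 0.75 × 469 × 452.39 × 6 × 2 = 1909.5 kN.
Bearing (8 mm plate, F_u = 450 MPa): end bolts L_c = 47 − 27/2 = 33.5, R_n = min(1.2×33.5×8×450, 2.4×24×8×450) = 144.72 kN/bolt; interior L_c = 94 − 27 = 67, R_n = 207.36 kN/bolt. φR_n = 0.75 × (3×144.72 + 3×207.36) = 792.2 kN.
Tension yield (gross): A_g = 308×8 = 2464 mm². φR_n = 0.90 × 300 × 2464 = 665.3 kN.
Governing: min(1909.5, 792.2, 665.3) = 665.3 kN → gross-section yield.

665.3 kN (gross-section yield governs)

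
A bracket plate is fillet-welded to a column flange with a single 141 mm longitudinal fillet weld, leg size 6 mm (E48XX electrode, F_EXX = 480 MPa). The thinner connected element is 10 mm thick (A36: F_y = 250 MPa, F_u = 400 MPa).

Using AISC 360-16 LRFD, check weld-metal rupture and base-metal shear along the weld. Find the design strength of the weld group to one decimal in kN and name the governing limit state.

Weld metal: throat = 0.707×6 = 4.242 mm, L = 141 mm. φR_n = 0.75 × 0.6 × 480 × 4.242 × 141 = 129.2 kN.
Base metal shear (10 mm plate): yield φR_n = 1.0×0.6×250×10×141 = 211.5 kN; rupture φR_n = 0.75×0.6×400×10×141 = 253.8 kN; take 211.5 kN (yield).
Governing: min(129.2, 211.5) = 129.2 kN → weld metal.

129.2 kN (weld metal governs)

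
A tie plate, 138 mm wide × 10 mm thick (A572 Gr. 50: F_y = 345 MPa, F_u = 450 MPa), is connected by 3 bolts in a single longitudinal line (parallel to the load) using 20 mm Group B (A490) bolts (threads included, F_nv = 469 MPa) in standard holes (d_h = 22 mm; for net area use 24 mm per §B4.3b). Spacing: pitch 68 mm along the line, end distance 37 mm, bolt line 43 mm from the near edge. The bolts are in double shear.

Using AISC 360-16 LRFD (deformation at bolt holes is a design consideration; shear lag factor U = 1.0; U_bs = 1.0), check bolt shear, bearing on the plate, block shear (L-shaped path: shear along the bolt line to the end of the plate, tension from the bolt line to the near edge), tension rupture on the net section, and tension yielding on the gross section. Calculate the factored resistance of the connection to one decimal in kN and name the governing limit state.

333.5 kN (block shear governs)

Bolt shear: A_b = π(20)²/4 = 314.16 mm². φR_n = 0.75 × 469 × 314.16 × 3 × 2 = 663.0 kN.
Bearing (10 mm plate, F_u = 450 MPa): end bolts L_c = 37 − 22/2 = 26, R_n = min(1.2×26×10×450, 2.4×20×10×450) = 140.4 kN/bolt; interior L_c = 68 − 22 = 46, R_n = 216 kN/bolt. φR_n = 0.75 × (1×140.4 + 2×216) = 429.3 kN.
Block shear: shear path 1×[37+2×68] = 1×173 mm, A_gv = 1730, A_nv = 1×(173 − 2.5×24)×10 = 1130 mm²; tension to near edge: (43 − 0.5×24)×10 = 310 mm². R_n = min(0.6×450×1130, 0.6×345×1730) + 1.0×450×310 = min(305.1, 358.11) + 139.5 = 444.6 kN. φR_n = 0.75 × 444.6 = 333.5 kN.
Tension rupture (net): A_n = (138 − 1×24)×10 = 1140 mm² (U = 1.0, A_e = A_n). φR_n = 0.75 × 450 × 1140 = 384.8 kN.
Tension yield (gross): A_g = 138×10 = 1380 mm². φR_n = 0.90 × 345 × 1380 = 428.5 kN.
Governing: min(663.0, 429.3, 333.5, 384.8, 428.5) = 333.5 kN → block shear.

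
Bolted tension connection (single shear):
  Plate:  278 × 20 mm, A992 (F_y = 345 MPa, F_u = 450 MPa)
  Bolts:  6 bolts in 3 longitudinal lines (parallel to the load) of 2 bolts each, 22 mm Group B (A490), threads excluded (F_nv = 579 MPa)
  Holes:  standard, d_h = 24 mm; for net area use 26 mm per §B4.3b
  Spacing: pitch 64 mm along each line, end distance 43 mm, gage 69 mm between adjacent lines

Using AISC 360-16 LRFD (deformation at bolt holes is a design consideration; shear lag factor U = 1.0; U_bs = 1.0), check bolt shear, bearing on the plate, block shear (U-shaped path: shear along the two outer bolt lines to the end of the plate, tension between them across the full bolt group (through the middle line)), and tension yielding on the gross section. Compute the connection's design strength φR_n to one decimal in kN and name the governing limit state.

990.4 kN (bolt shear governs)

Bolt shear: A_b = π(22)²/4 = 380.13 mm². φR_n = 0.75 × 579 × 380.13 × 6 × 1 = 990.4 kN.
Bearing (20 mm plate, F_u = 450 MPa): end bolts L_c = 43 − 24/2 = 31, R_n = min(1.2×31×20×450, 2.4×22×20×450) = 334.8 kN/bolt; interior L_c = 64 − 24 = 40, R_n = 432 kN/bolt. φR_n = 0.75 × (3×334.8 + 3×432) = 1725.3 kN.
Block shear: shear path 2×[43+1×64] = 2×107 mm, A_gv = 4280, A_nv = 2×(107 − 1.5×26)×20 = 2720 mm²; tension across gage: (138 − 2×26)×20 = 1720 mm². R_n = min(0.6×450×2720, 0.6×345×4280) + 1.0×450×1720 = min(734.4, 885.96) + 774 = 1508.4 kN. φR_n = 0.75 × 1508.4 = 1131.3 kN.
Tension yield (gross): A_g = 278×20 = 5560 mm². φR_n = 0.90 × 345 × 5560 = 1726.4 kN.
Governing: min(990.4, 1725.3, 1131.3, 1726.4) = 990.4 kN → bolt shear.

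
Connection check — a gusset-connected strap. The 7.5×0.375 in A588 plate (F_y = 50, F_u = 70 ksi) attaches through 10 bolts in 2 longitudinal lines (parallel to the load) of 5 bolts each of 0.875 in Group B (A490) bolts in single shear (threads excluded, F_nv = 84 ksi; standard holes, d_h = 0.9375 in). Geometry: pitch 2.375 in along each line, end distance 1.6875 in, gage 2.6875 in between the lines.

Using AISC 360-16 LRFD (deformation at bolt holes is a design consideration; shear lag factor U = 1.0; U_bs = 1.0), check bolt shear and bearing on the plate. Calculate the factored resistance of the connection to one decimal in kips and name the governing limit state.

Bolt shear: A_b = π(0.875)²/4 = 0.60132 in². φR_n = 0.75 × 84 × 0.60132 × 10 × 1 = 378.8 kips.
Bearing (0.375 in plate, F_u = 70 ksi): end bolts L_c = 1.6875 − 0.9375/2 = 1.21875, R_n = min(1.2×1.21875×0.375×70, 2.4×0.875×0.375×70) = 38.391 kips/bolt; interior L_c = 2.375 − 0.9375 = 1.4375, R_n = 45.281 kips/bolt. φR_n = 0.75 × (2×38.391 + 8×45.281) = 329.3 kips.
Governing: min(378.8, 329.3) = 329.3 kips → bearing.

329.3 kips (bearing governs)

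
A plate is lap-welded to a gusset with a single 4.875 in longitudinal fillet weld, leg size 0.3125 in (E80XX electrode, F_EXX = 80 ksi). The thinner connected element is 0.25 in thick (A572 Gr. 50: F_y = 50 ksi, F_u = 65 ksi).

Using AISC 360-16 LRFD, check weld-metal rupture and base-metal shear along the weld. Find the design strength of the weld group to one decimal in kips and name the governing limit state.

35.6 kips (base-metal shear governs)

Weld metal: throat = 0.707×0.3125 = 0.22094 in, L = 4.875 in. φR_n = 0.75 × 0.6 × 80 × 0.22094 × 4.875 = 38.8 kips.
Base metal shear (0.25 in plate): yield φR_n = 1.0×0.6×50×0.25×4.875 = 36.6 kips; rupture φR_n = 0.75×0.6×65×0.25×4.875 = 35.6 kips; take 35.6 kips (rupture).
Governing: min(38.8, 35.6) = 35.6 kips → base-metal shear.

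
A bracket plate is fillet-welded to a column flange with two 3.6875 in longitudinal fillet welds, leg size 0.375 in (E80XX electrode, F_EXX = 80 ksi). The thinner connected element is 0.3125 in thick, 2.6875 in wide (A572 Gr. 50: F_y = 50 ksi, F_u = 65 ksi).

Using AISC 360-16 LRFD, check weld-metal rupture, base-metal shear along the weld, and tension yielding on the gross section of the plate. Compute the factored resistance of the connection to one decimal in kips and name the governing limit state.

Weld metal: throat = 0.707×0.375 = 0.26513 in, L = 2×3.6875 = 7.375 in. φR_n = 0.75 × 0.6 × 80 × 0.26513 × 7.375 = 70.4 kips.
Base metal shear (0.3125 in plate): yield φR_n = 1.0×0.6×50×0.3125×7.375 = 69.1 kips; rupture φR_n = 0.75×0.6×65×0.3125×7.375 = 67.4 kips; take 67.4 kips (rupture).
Tension yield (gross): A_g = 2.6875×0.3125 = 0.83984 in². φR_n = 0.90 × 50 × 0.83984 = 37.8 kips.
Governing: min(70.4, 67.4, 37.8) = 37.8 kips → gross-section yield.

37.8 kips (gross-section yield governs)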